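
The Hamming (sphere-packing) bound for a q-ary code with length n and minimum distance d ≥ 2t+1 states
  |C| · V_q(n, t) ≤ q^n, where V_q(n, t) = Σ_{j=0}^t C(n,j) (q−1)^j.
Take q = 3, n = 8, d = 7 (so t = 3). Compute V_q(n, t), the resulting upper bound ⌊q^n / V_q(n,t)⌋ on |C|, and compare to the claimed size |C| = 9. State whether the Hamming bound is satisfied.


V_q(n, t) = 577, q^n = 6561, Hamming bound = 11, |C| = 9 ≤ bound (satisfied).

Step 1: Compute V_q(n, t) = Σ_{j=0}^3 C(n, j) (q−1)^j.
  j = 0: C(8,0)·(2)^0 = 1·1 = 1.
  j = 1: C(8,1)·(2)^1 = 8·2 = 16.
  j = 2: C(8,2)·(2)^2 = 28·4 = 112.
  j = 3: C(8,3)·(2)^3 = 56·8 = 448.
  V_q(n, t) = 1 + 16 + 112 + 448 = 577.
Step 2: q^n = 3^8 = 6561.
Step 3: Hamming bound ⌊q^n / V_q(n,t)⌋ = ⌊6561/577⌋ = 11.
Step 4: Compare |C| = 9 to 11: satisfied.
The claimed |C| lies below the Hamming bound.


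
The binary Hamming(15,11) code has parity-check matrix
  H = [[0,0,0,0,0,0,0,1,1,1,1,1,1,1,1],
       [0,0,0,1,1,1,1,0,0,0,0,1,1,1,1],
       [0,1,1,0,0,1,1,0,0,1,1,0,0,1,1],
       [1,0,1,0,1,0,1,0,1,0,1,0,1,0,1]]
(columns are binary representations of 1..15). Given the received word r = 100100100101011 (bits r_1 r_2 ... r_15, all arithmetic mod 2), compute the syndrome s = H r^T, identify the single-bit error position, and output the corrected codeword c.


s = (0, 1, 0, 1)^T, error position = 5, corrected codeword c = 100110100101011

Compute s = H r^T mod 2 one row at a time:
  s_1 = 0 + 0 + 1 + 0 + 1 + 0 + 1 + 1 = 4 ≡ 0 (mod 2).
  s_2 = 1 + 0 + 0 + 1 + 1 + 0 + 1 + 1 = 5 ≡ 1 (mod 2).
  s_3 = 0 + 0 + 0 + 1 + 1 + 0 + 1 + 1 = 4 ≡ 0 (mod 2).
  s_4 = 1 + 0 + 0 + 1 + 0 + 0 + 0 + 1 = 3 ≡ 1 (mod 2).
s = (0, 1, 0, 1)^T — this equals column 5 of H (binary 0101), so error is at position 5.
Correct: flip bit 5 of r = 100100100101011 to get c = 100110100101011.


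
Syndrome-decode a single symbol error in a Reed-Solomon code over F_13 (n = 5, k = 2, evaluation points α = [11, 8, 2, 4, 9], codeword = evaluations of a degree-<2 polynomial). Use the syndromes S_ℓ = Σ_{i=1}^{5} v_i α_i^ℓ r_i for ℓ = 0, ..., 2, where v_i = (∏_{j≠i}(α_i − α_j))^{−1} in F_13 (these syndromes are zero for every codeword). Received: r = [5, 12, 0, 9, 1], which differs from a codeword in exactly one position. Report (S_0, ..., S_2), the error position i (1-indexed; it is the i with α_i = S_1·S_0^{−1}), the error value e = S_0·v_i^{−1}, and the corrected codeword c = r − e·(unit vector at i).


S = (3, 12, 9), error at position 4, error magnitude e = 5, c = [5, 12, 0, 4, 1].

Step 1: column multipliers v_i = (∏_{j≠i}(α_i − α_j))^{−1} mod 13.
  i = 1 (α = 11): (11−8)(11−2)(11−4)(11−9) = 3·9·7·2 = 378 ≡ 1, so v_1 = 1^{−1} = 1 (mod 13).
  i = 2 (α = 8): (8−11)(8−2)(8−4)(8−9) = (−3)·6·4·(−1) = 72 ≡ 7, so v_2 = 7^{−1} = 2 (mod 13).
  i = 3 (α = 2): (2−11)(2−8)(2−4)(2−9) = (−9)·(−6)·(−2)·(−7) = 756 ≡ 2, so v_3 = 2^{−1} = 7 (mod 13).
  i = 4 (α = 4): (4−11)(4−8)(4−2)(4−9) = (−7)·(−4)·2·(−5) = −280 ≡ 6, so v_4 = 6^{−1} = 11 (mod 13).
  i = 5 (α = 9): (9−11)(9−8)(9−2)(9−4) = (−2)·1·7·5 = −70 ≡ 8, so v_5 = 8^{−1} = 5 (mod 13).
  v = [1, 2, 7, 11, 5].
Step 2: syndromes of r = [5, 12, 0, 9, 1] (all sums mod 13).
  S_0 = Σ v_i r_i = 1·5 + 2·12 + 7·0 + 11·9 + 5·1 = 133 ≡ 3.
  S_1 = Σ v_i α_i r_i = 1·11·5 + 2·8·12 + 7·2·0 + 11·4·9 + 5·9·1 = 688 ≡ 12.
  α_i^2 mod 13 = [4, 12, 4, 3, 3].
  S_2 = Σ v_i α_i^2 r_i = 1·4·5 + 2·12·12 + 7·4·0 + 11·3·9 + 5·3·1 = 620 ≡ 9.
  S = (3, 12, 9) ≠ 0, so r is not a codeword (an error is present).
Step 3: locate the error. For a single error e at position i, S_ℓ = v_i·e·α_i^ℓ, so α_err = S_1/S_0.
  S_0^{−1} = 3^{−1} = 9 (mod 13), so α_err = 12·9 = 108 ≡ 4 = α_4. Error position i = 4.
  Consistency check: S_2/S_1 = 9·12 = 108 ≡ 4 = α_err ✓ (single-error assumption holds).
Step 4: error magnitude e = S_0/v_4 = S_0·∏_{j≠4}(α_4 − α_j) = 3·6 = 18 ≡ 5 (mod 13).
Step 5: correct position 4: c_4 = r_4 − e = 9 − 5 ≡ 4 (mod 13). Hence c = [5, 12, 0, 4, 1].
  Check: interpolating c through the α_i gives m(x) = 9 + 2·x (degree < 2) with m(α_i) = c_i for every i, so c is indeed a codeword.


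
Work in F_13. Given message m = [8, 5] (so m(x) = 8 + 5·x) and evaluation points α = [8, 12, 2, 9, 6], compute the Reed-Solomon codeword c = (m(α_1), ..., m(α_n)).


c = [9, 3, 5, 1, 12]

Message polynomial: m(x) = 8 + 5·x (mod 13).
For each evaluation point α_i, compute m(α_i) mod 13:
  α_1 = 8: Horner steps 5 → 9, so m(8) = 9.
  α_2 = 12: Horner steps 5 → 3, so m(12) = 3.
  α_3 = 2: Horner steps 5 → 5, so m(2) = 5.
  α_4 = 9: Horner steps 5 → 1, so m(9) = 1.
  α_5 = 6: Horner steps 5 → 12, so m(6) = 12.
Codeword c = [9, 3, 5, 1, 12] ∈ F_13^5.


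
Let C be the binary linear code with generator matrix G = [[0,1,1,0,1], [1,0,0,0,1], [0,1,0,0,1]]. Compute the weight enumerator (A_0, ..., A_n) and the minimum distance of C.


Weight distribution: A_0 = 1, A_1 = 1, A_2 = 3, A_3 = 3. Minimum distance d = 1.

Enumerate all 2^3 = 8 messages m ∈ F_2^3.
For each, compute codeword c = mG in F_2^5, then tally its weight.
  m = 000 → c = 00000, weight = 0.
  m = 100 → c = 01101, weight = 3.
  m = 010 → c = 10001, weight = 2.
  m = 110 → c = 11100, weight = 3.
  m = 001 → c = 01001, weight = 2.
  m = 101 → c = 00100, weight = 1.
  m = 011 → c = 11000, weight = 2.
  m = 111 → c = 10101, weight = 3.
Tally weights:
  weight 0: 1 codewords.
  weight 1: 1 codewords.
  weight 2: 3 codewords.
  weight 3: 3 codewords.
Minimum distance d = smallest w > 0 with A_w > 0 = 1.
Sanity: Σ A_w = 8 = 2^3 = 8 ✓.


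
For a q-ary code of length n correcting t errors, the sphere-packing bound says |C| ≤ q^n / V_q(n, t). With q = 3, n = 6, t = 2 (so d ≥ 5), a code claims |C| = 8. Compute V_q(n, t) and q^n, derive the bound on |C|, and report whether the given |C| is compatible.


V_q(n, t) = 73, q^n = 729, Hamming bound = 9, |C| = 8 ≤ bound (satisfied).

Step 1: Compute V_q(n, t) = Σ_{j=0}^2 C(n, j) (q−1)^j.
  j = 0: C(6,0)·(2)^0 = 1·1 = 1.
  j = 1: C(6,1)·(2)^1 = 6·2 = 12.
  j = 2: C(6,2)·(2)^2 = 15·4 = 60.
  V_q(n, t) = 1 + 12 + 60 = 73.
Step 2: q^n = 3^6 = 729.
Step 3: Hamming bound ⌊q^n / V_q(n,t)⌋ = ⌊729/73⌋ = 9.
Step 4: Compare |C| = 8 to 9: satisfied.
The claimed |C| lies below the Hamming bound.


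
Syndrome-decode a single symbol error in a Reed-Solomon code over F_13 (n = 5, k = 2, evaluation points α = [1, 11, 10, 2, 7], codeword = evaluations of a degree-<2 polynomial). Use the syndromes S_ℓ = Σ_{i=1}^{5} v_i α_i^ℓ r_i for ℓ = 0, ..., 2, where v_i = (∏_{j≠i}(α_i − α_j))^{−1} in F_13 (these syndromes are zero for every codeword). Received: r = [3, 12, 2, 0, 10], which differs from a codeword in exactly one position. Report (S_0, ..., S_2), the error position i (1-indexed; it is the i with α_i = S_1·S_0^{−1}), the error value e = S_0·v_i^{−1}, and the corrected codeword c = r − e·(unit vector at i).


S = (10, 5, 9), error at position 5, error magnitude e = 12, c = [3, 12, 2, 0, 11].

Step 1: column multipliers v_i = (∏_{j≠i}(α_i − α_j))^{−1} mod 13.
  i = 1 (α = 1): (1−11)(1−10)(1−2)(1−7) = (−10)·(−9)·(−1)·(−6) = 540 ≡ 7, so v_1 = 7^{−1} = 2 (mod 13).
  i = 2 (α = 11): (11−1)(11−10)(11−2)(11−7) = 10·1·9·4 = 360 ≡ 9, so v_2 = 9^{−1} = 3 (mod 13).
  i = 3 (α = 10): (10−1)(10−11)(10−2)(10−7) = 9·(−1)·8·3 = −216 ≡ 5, so v_3 = 5^{−1} = 8 (mod 13).
  i = 4 (α = 2): (2−1)(2−11)(2−10)(2−7) = 1·(−9)·(−8)·(−5) = −360 ≡ 4, so v_4 = 4^{−1} = 10 (mod 13).
  i = 5 (α = 7): (7−1)(7−11)(7−10)(7−2) = 6·(−4)·(−3)·5 = 360 ≡ 9, so v_5 = 9^{−1} = 3 (mod 13).
  v = [2, 3, 8, 10, 3].
Step 2: syndromes of r = [3, 12, 2, 0, 10] (all sums mod 13).
  S_0 = Σ v_i r_i = 2·3 + 3·12 + 8·2 + 10·0 + 3·10 = 88 ≡ 10.
  S_1 = Σ v_i α_i r_i = 2·1·3 + 3·11·12 + 8·10·2 + 10·2·0 + 3·7·10 = 772 ≡ 5.
  α_i^2 mod 13 = [1, 4, 9, 4, 10].
  S_2 = Σ v_i α_i^2 r_i = 2·1·3 + 3·4·12 + 8·9·2 + 10·4·0 + 3·10·10 = 594 ≡ 9.
  S = (10, 5, 9) ≠ 0, so r is not a codeword (an error is present).
Step 3: locate the error. For a single error e at position i, S_ℓ = v_i·e·α_i^ℓ, so α_err = S_1/S_0.
  S_0^{−1} = 10^{−1} = 4 (mod 13), so α_err = 5·4 = 20 ≡ 7 = α_5. Error position i = 5.
  Consistency check: S_2/S_1 = 9·8 = 72 ≡ 7 = α_err ✓ (single-error assumption holds).
Step 4: error magnitude e = S_0/v_5 = S_0·∏_{j≠5}(α_5 − α_j) = 10·9 = 90 ≡ 12 (mod 13).
Step 5: correct position 5: c_5 = r_5 − e = 10 − 12 ≡ 11 (mod 13). Hence c = [3, 12, 2, 0, 11].
  Check: interpolating c through the α_i gives m(x) = 6 + 10·x (degree < 2) with m(α_i) = c_i for every i, so c is indeed a codeword.


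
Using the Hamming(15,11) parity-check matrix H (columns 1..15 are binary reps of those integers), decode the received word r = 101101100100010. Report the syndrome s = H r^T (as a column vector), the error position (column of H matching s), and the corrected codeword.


s = (0, 0, 1, 1)^T, error position = 3, corrected codeword c = 100101100100010

Compute s = H r^T mod 2 one row at a time:
  s_1 = 0 + 0 + 1 + 0 + 0 + 0 + 1 + 0 = 2 ≡ 0 (mod 2).
  s_2 = 1 + 0 + 1 + 1 + 0 + 0 + 1 + 0 = 4 ≡ 0 (mod 2).
  s_3 = 0 + 1 + 1 + 1 + 1 + 0 + 1 + 0 = 5 ≡ 1 (mod 2).
  s_4 = 1 + 1 + 0 + 1 + 0 + 0 + 0 + 0 = 3 ≡ 1 (mod 2).
s = (0, 0, 1, 1)^T — this equals column 3 of H (binary 0011), so error is at position 3.
Correct: flip bit 3 of r = 101101100100010 to get c = 100101100100010.


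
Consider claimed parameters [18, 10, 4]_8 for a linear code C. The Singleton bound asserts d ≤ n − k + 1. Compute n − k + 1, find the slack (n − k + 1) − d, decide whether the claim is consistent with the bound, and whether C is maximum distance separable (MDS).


Singleton RHS = n − k + 1 = 9, slack = 5, bound satisfied, not MDS.

Singleton bound: d ≤ n − k + 1.
Here n = 18, k = 10, so n − k + 1 = 9.
Given d = 4, check d ≤ 9: YES.
Slack = (n − k + 1) − d = 5.
The code is NOT MDS (slack = 5 > 0).
Description: the claimed parameters are [18, 10, 4]_8; such a code would be non-MDS.


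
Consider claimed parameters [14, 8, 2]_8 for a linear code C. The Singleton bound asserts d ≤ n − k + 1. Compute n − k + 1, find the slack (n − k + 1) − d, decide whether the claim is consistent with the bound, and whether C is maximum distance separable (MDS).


Singleton RHS = n − k + 1 = 7, slack = 5, bound satisfied, not MDS.

Singleton bound: d ≤ n − k + 1.
Here n = 14, k = 8, so n − k + 1 = 7.
Given d = 2, check d ≤ 7: YES.
Slack = (n − k + 1) − d = 5.
The code is NOT MDS (slack = 5 > 0).
Description: the claimed parameters are [14, 8, 2]_8; such a code would be non-MDS.


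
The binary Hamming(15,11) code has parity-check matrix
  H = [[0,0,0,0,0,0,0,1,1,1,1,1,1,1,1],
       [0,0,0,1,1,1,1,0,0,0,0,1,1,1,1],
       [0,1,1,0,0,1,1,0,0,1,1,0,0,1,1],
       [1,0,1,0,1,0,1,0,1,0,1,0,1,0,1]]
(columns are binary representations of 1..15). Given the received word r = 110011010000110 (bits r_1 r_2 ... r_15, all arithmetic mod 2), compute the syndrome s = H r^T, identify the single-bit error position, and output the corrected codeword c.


s = (1, 0, 1, 1)^T, error position = 11, corrected codeword c = 110011010010110

Compute s = H r^T mod 2 one row at a time:
  s_1 = 1 + 0 + 0 + 0 + 0 + 1 + 1 + 0 = 3 ≡ 1 (mod 2).
  s_2 = 0 + 1 + 1 + 0 + 0 + 1 + 1 + 0 = 4 ≡ 0 (mod 2).
  s_3 = 1 + 0 + 1 + 0 + 0 + 0 + 1 + 0 = 3 ≡ 1 (mod 2).
  s_4 = 1 + 0 + 1 + 0 + 0 + 0 + 1 + 0 = 3 ≡ 1 (mod 2).
s = (1, 0, 1, 1)^T — this equals column 11 of H (binary 1011), so error is at position 11.
Correct: flip bit 11 of r = 110011010000110 to get c = 110011010010110.


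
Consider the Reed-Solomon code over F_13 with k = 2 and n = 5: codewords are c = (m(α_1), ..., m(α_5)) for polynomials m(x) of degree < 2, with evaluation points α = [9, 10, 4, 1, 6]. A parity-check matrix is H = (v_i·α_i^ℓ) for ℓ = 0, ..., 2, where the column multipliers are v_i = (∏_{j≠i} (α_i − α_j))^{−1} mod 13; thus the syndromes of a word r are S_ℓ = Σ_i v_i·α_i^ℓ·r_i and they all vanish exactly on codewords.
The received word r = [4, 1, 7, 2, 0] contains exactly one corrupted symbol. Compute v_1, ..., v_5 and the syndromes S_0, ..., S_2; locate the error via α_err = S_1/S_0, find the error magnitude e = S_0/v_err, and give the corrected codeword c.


S = (7, 2, 8), error at position 3, error magnitude e = 1, c = [4, 1, 6, 2, 0].

Step 1: column multipliers v_i = (∏_{j≠i}(α_i − α_j))^{−1} mod 13.
  i = 1 (α = 9): (9−10)(9−4)(9−1)(9−6) = (−1)·5·8·3 = −120 ≡ 10, so v_1 = 10^{−1} = 4 (mod 13).
  i = 2 (α = 10): (10−9)(10−4)(10−1)(10−6) = 1·6·9·4 = 216 ≡ 8, so v_2 = 8^{−1} = 5 (mod 13).
  i = 3 (α = 4): (4−9)(4−10)(4−1)(4−6) = (−5)·(−6)·3·(−2) = −180 ≡ 2, so v_3 = 2^{−1} = 7 (mod 13).
  i = 4 (α = 1): (1−9)(1−10)(1−4)(1−6) = (−8)·(−9)·(−3)·(−5) = 1080 ≡ 1, so v_4 = 1^{−1} = 1 (mod 13).
  i = 5 (α = 6): (6−9)(6−10)(6−4)(6−1) = (−3)·(−4)·2·5 = 120 ≡ 3, so v_5 = 3^{−1} = 9 (mod 13).
  v = [4, 5, 7, 1, 9].
Step 2: syndromes of r = [4, 1, 7, 2, 0] (all sums mod 13).
  S_0 = Σ v_i r_i = 4·4 + 5·1 + 7·7 + 1·2 + 9·0 = 72 ≡ 7.
  S_1 = Σ v_i α_i r_i = 4·9·4 + 5·10·1 + 7·4·7 + 1·1·2 + 9·6·0 = 392 ≡ 2.
  α_i^2 mod 13 = [3, 9, 3, 1, 10].
  S_2 = Σ v_i α_i^2 r_i = 4·3·4 + 5·9·1 + 7·3·7 + 1·1·2 + 9·10·0 = 242 ≡ 8.
  S = (7, 2, 8) ≠ 0, so r is not a codeword (an error is present).
Step 3: locate the error. For a single error e at position i, S_ℓ = v_i·e·α_i^ℓ, so α_err = S_1/S_0.
  S_0^{−1} = 7^{−1} = 2 (mod 13), so α_err = 2·2 = 4 ≡ 4 = α_3. Error position i = 3.
  Consistency check: S_2/S_1 = 8·7 = 56 ≡ 4 = α_err ✓ (single-error assumption holds).
Step 4: error magnitude e = S_0/v_3 = S_0·∏_{j≠3}(α_3 − α_j) = 7·2 = 14 ≡ 1 (mod 13).
Step 5: correct position 3: c_3 = r_3 − e = 7 − 1 ≡ 6 (mod 13). Hence c = [4, 1, 6, 2, 0].
  Check: interpolating c through the α_i gives m(x) = 5 + 10·x (degree < 2) with m(α_i) = c_i for every i, so c is indeed a codeword.


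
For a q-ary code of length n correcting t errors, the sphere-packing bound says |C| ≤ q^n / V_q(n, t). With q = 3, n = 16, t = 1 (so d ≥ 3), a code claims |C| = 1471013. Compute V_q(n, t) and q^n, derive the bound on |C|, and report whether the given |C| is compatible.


V_q(n, t) = 33, q^n = 43046721, Hamming bound = 1304446, |C| = 1471013 > bound (violated).

Step 1: Compute V_q(n, t) = Σ_{j=0}^1 C(n, j) (q−1)^j.
  j = 0: C(16,0)·(2)^0 = 1·1 = 1.
  j = 1: C(16,1)·(2)^1 = 16·2 = 32.
  V_q(n, t) = 1 + 32 = 33.
Step 2: q^n = 3^16 = 43046721.
Step 3: Hamming bound ⌊q^n / V_q(n,t)⌋ = ⌊43046721/33⌋ = 1304446.
Step 4: Compare |C| = 1471013 to 1304446: violated.
The claimed |C| lies above the Hamming bound, so no 3-ary code of length 16 with d ≥ 3 can have 1471013 codewords.


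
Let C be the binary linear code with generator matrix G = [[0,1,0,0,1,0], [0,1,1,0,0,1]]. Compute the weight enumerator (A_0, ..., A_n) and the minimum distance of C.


Weight distribution: A_0 = 1, A_2 = 1, A_3 = 2. Minimum distance d = 2.

Enumerate all 2^2 = 4 messages m ∈ F_2^2.
For each, compute codeword c = mG in F_2^6, then tally its weight.
  m = 00 → c = 000000, weight = 0.
  m = 10 → c = 010010, weight = 2.
  m = 01 → c = 011001, weight = 3.
  m = 11 → c = 001011, weight = 3.
Tally weights:
  weight 0: 1 codewords.
  weight 2: 1 codewords.
  weight 3: 2 codewords.
Minimum distance d = smallest w > 0 with A_w > 0 = 2.
Sanity: Σ A_w = 4 = 2^2 = 4 ✓.


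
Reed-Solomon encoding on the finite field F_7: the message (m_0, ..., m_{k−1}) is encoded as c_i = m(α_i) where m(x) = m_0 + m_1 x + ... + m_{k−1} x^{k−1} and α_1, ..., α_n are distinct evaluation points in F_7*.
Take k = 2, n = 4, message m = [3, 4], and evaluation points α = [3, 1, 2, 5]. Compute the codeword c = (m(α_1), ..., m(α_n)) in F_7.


c = [1, 0, 4, 2]

Message polynomial: m(x) = 3 + 4·x (mod 7).
For each evaluation point α_i, compute m(α_i) mod 7:
  α_1 = 3: Horner steps 4 → 1, so m(3) = 1.
  α_2 = 1: Horner steps 4 → 0, so m(1) = 0.
  α_3 = 2: Horner steps 4 → 4, so m(2) = 4.
  α_4 = 5: Horner steps 4 → 2, so m(5) = 2.
Codeword c = [1, 0, 4, 2] ∈ F_7^4.


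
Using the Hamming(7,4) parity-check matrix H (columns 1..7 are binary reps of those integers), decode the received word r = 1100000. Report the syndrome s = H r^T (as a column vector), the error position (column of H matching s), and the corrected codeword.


s = (0, 1, 1)^T, error position = 3, corrected codeword c = 1110000

Compute s = H r^T mod 2 one row at a time:
  s_1 = 0 + 0 + 0 + 0 = 0 ≡ 0 (mod 2).
  s_2 = 1 + 0 + 0 + 0 = 1 ≡ 1 (mod 2).
  s_3 = 1 + 0 + 0 + 0 = 1 ≡ 1 (mod 2).
s = (0, 1, 1)^T — this equals column 3 of H (binary 011), so error is at position 3.
Correct: flip bit 3 of r = 1100000 to get c = 1110000.


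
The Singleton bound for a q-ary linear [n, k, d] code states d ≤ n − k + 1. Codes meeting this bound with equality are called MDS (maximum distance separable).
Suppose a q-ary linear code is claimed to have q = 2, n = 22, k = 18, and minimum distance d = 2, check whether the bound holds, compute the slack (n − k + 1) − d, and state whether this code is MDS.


Singleton RHS = n − k + 1 = 5, slack = 3, bound satisfied, not MDS.

Singleton bound: d ≤ n − k + 1.
Here n = 22, k = 18, so n − k + 1 = 5.
Given d = 2, check d ≤ 5: YES.
Slack = (n − k + 1) − d = 3.
The code is NOT MDS (slack = 3 > 0).
Description: the claimed parameters are [22, 18, 2]_2; such a code would be non-MDS.


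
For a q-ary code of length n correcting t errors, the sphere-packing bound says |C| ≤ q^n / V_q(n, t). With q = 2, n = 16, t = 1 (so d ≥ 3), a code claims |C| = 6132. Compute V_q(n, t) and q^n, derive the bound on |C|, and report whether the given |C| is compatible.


V_q(n, t) = 17, q^n = 65536, Hamming bound = 3855, |C| = 6132 > bound (violated).

Step 1: Compute V_q(n, t) = Σ_{j=0}^1 C(n, j) (q−1)^j.
  j = 0: C(16,0)·(1)^0 = 1·1 = 1.
  j = 1: C(16,1)·(1)^1 = 16·1 = 16.
  V_q(n, t) = 1 + 16 = 17.
Step 2: q^n = 2^16 = 65536.
Step 3: Hamming bound ⌊q^n / V_q(n,t)⌋ = ⌊65536/17⌋ = 3855.
Step 4: Compare |C| = 6132 to 3855: violated.
The claimed |C| lies above the Hamming bound, so no 2-ary code of length 16 with d ≥ 3 can have 6132 codewords.


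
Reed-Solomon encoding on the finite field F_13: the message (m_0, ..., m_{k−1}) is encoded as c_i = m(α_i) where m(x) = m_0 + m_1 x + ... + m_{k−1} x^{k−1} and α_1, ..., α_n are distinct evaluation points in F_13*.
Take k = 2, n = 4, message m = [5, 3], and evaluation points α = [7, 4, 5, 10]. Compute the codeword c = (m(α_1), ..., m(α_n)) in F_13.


c = [0, 4, 7, 9]

Message polynomial: m(x) = 5 + 3·x (mod 13).
For each evaluation point α_i, compute m(α_i) mod 13:
  α_1 = 7: Horner steps 3 → 0, so m(7) = 0.
  α_2 = 4: Horner steps 3 → 4, so m(4) = 4.
  α_3 = 5: Horner steps 3 → 7, so m(5) = 7.
  α_4 = 10: Horner steps 3 → 9, so m(10) = 9.
Codeword c = [0, 4, 7, 9] ∈ F_13^4.


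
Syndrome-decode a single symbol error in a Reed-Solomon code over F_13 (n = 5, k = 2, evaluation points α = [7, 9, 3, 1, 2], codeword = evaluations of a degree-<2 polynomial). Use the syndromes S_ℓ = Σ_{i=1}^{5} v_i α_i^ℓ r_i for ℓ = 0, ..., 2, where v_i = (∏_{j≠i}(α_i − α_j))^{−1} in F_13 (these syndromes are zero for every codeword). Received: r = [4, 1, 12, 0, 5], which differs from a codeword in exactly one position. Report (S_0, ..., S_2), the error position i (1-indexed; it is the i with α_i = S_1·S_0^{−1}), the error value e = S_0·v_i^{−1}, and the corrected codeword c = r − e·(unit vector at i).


S = (6, 5, 2), error at position 3, error magnitude e = 2, c = [4, 1, 10, 0, 5].

Step 1: column multipliers v_i = (∏_{j≠i}(α_i − α_j))^{−1} mod 13.
  i = 1 (α = 7): (7−9)(7−3)(7−1)(7−2) = (−2)·4·6·5 = −240 ≡ 7, so v_1 = 7^{−1} = 2 (mod 13).
  i = 2 (α = 9): (9−7)(9−3)(9−1)(9−2) = 2·6·8·7 = 672 ≡ 9, so v_2 = 9^{−1} = 3 (mod 13).
  i = 3 (α = 3): (3−7)(3−9)(3−1)(3−2) = (−4)·(−6)·2·1 = 48 ≡ 9, so v_3 = 9^{−1} = 3 (mod 13).
  i = 4 (α = 1): (1−7)(1−9)(1−3)(1−2) = (−6)·(−8)·(−2)·(−1) = 96 ≡ 5, so v_4 = 5^{−1} = 8 (mod 13).
  i = 5 (α = 2): (2−7)(2−9)(2−3)(2−1) = (−5)·(−7)·(−1)·1 = −35 ≡ 4, so v_5 = 4^{−1} = 10 (mod 13).
  v = [2, 3, 3, 8, 10].
Step 2: syndromes of r = [4, 1, 12, 0, 5] (all sums mod 13).
  S_0 = Σ v_i r_i = 2·4 + 3·1 + 3·12 + 8·0 + 10·5 = 97 ≡ 6.
  S_1 = Σ v_i α_i r_i = 2·7·4 + 3·9·1 + 3·3·12 + 8·1·0 + 10·2·5 = 291 ≡ 5.
  α_i^2 mod 13 = [10, 3, 9, 1, 4].
  S_2 = Σ v_i α_i^2 r_i = 2·10·4 + 3·3·1 + 3·9·12 + 8·1·0 + 10·4·5 = 613 ≡ 2.
  S = (6, 5, 2) ≠ 0, so r is not a codeword (an error is present).
Step 3: locate the error. For a single error e at position i, S_ℓ = v_i·e·α_i^ℓ, so α_err = S_1/S_0.
  S_0^{−1} = 6^{−1} = 11 (mod 13), so α_err = 5·11 = 55 ≡ 3 = α_3. Error position i = 3.
  Consistency check: S_2/S_1 = 2·8 = 16 ≡ 3 = α_err ✓ (single-error assumption holds).
Step 4: error magnitude e = S_0/v_3 = S_0·∏_{j≠3}(α_3 − α_j) = 6·9 = 54 ≡ 2 (mod 13).
Step 5: correct position 3: c_3 = r_3 − e = 12 − 2 ≡ 10 (mod 13). Hence c = [4, 1, 10, 0, 5].
  Check: interpolating c through the α_i gives m(x) = 8 + 5·x (degree < 2) with m(α_i) = c_i for every i, so c is indeed a codeword.


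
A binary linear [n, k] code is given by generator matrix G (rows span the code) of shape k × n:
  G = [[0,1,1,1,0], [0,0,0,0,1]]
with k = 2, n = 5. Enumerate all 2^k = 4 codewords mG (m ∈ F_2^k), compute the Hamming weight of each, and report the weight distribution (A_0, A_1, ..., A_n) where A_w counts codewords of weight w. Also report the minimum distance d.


Weight distribution: A_0 = 1, A_1 = 1, A_3 = 1, A_4 = 1. Minimum distance d = 1.

Enumerate all 2^2 = 4 messages m ∈ F_2^2.
For each, compute codeword c = mG in F_2^5, then tally its weight.
  m = 00 → c = 00000, weight = 0.
  m = 10 → c = 01110, weight = 3.
  m = 01 → c = 00001, weight = 1.
  m = 11 → c = 01111, weight = 4.
Tally weights:
  weight 0: 1 codewords.
  weight 1: 1 codewords.
  weight 3: 1 codewords.
  weight 4: 1 codewords.
Minimum distance d = smallest w > 0 with A_w > 0 = 1.
Sanity: Σ A_w = 4 = 2^2 = 4 ✓.


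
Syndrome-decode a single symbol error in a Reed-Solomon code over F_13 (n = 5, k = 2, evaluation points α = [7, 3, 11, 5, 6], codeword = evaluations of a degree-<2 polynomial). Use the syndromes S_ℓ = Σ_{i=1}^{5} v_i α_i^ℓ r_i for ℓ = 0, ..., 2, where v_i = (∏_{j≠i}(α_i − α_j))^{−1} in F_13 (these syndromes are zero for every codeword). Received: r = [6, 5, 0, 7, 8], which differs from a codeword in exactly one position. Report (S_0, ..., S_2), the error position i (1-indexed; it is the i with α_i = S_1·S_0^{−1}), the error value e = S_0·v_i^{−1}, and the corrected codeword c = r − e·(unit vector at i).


S = (7, 10, 5), error at position 1, error magnitude e = 10, c = [9, 5, 0, 7, 8].

Step 1: column multipliers v_i = (∏_{j≠i}(α_i − α_j))^{−1} mod 13.
  i = 1 (α = 7): (7−3)(7−11)(7−5)(7−6) = 4·(−4)·2·1 = −32 ≡ 7, so v_1 = 7^{−1} = 2 (mod 13).
  i = 2 (α = 3): (3−7)(3−11)(3−5)(3−6) = (−4)·(−8)·(−2)·(−3) = 192 ≡ 10, so v_2 = 10^{−1} = 4 (mod 13).
  i = 3 (α = 11): (11−7)(11−3)(11−5)(11−6) = 4·8·6·5 = 960 ≡ 11, so v_3 = 11^{−1} = 6 (mod 13).
  i = 4 (α = 5): (5−7)(5−3)(5−11)(5−6) = (−2)·2·(−6)·(−1) = −24 ≡ 2, so v_4 = 2^{−1} = 7 (mod 13).
  i = 5 (α = 6): (6−7)(6−3)(6−11)(6−5) = (−1)·3·(−5)·1 = 15 ≡ 2, so v_5 = 2^{−1} = 7 (mod 13).
  v = [2, 4, 6, 7, 7].
Step 2: syndromes of r = [6, 5, 0, 7, 8] (all sums mod 13).
  S_0 = Σ v_i r_i = 2·6 + 4·5 + 6·0 + 7·7 + 7·8 = 137 ≡ 7.
  S_1 = Σ v_i α_i r_i = 2·7·6 + 4·3·5 + 6·11·0 + 7·5·7 + 7·6·8 = 725 ≡ 10.
  α_i^2 mod 13 = [10, 9, 4, 12, 10].
  S_2 = Σ v_i α_i^2 r_i = 2·10·6 + 4·9·5 + 6·4·0 + 7·12·7 + 7·10·8 = 1448 ≡ 5.
  S = (7, 10, 5) ≠ 0, so r is not a codeword (an error is present).
Step 3: locate the error. For a single error e at position i, S_ℓ = v_i·e·α_i^ℓ, so α_err = S_1/S_0.
  S_0^{−1} = 7^{−1} = 2 (mod 13), so α_err = 10·2 = 20 ≡ 7 = α_1. Error position i = 1.
  Consistency check: S_2/S_1 = 5·4 = 20 ≡ 7 = α_err ✓ (single-error assumption holds).
Step 4: error magnitude e = S_0/v_1 = S_0·∏_{j≠1}(α_1 − α_j) = 7·7 = 49 ≡ 10 (mod 13).
Step 5: correct position 1: c_1 = r_1 − e = 6 − 10 ≡ 9 (mod 13). Hence c = [9, 5, 0, 7, 8].
  Check: interpolating c through the α_i gives m(x) = 2 + 1·x (degree < 2) with m(α_i) = c_i for every i, so c is indeed a codeword.


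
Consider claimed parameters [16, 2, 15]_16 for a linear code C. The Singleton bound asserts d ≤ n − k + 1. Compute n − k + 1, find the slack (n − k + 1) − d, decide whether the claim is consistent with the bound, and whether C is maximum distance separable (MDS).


Singleton RHS = n − k + 1 = 15, slack = 0, bound satisfied, MDS.

Singleton bound: d ≤ n − k + 1.
Here n = 16, k = 2, so n − k + 1 = 15.
Given d = 15, check d ≤ 15: YES.
Slack = (n − k + 1) − d = 0.
The code is MDS (slack = 0).
Description: the claimed parameters are [16, 2, 15]_16; such a code would be MDS (meets Singleton bound).


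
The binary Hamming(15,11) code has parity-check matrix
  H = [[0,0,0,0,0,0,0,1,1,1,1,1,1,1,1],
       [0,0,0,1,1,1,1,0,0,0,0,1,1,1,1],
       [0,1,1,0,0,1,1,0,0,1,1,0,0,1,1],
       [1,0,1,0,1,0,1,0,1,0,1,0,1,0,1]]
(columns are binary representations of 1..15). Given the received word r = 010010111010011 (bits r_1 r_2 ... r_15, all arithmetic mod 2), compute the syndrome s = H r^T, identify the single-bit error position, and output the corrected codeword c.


s = (1, 0, 1, 1)^T, error position = 11, corrected codeword c = 010010111000011

Compute s = H r^T mod 2 one row at a time:
  s_1 = 1 + 1 + 0 + 1 + 0 + 0 + 1 + 1 = 5 ≡ 1 (mod 2).
  s_2 = 0 + 1 + 0 + 1 + 0 + 0 + 1 + 1 = 4 ≡ 0 (mod 2).
  s_3 = 1 + 0 + 0 + 1 + 0 + 1 + 1 + 1 = 5 ≡ 1 (mod 2).
  s_4 = 0 + 0 + 1 + 1 + 1 + 1 + 0 + 1 = 5 ≡ 1 (mod 2).
s = (1, 0, 1, 1)^T — this equals column 11 of H (binary 1011), so error is at position 11.
Correct: flip bit 11 of r = 010010111010011 to get c = 010010111000011.


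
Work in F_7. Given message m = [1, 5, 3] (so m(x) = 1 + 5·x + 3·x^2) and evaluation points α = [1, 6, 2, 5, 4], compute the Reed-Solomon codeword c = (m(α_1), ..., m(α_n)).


c = [2, 6, 2, 3, 6]

Message polynomial: m(x) = 1 + 5·x + 3·x^2 (mod 7).
For each evaluation point α_i, compute m(α_i) mod 7:
  α_1 = 1: Horner steps 3 → 1 → 2, so m(1) = 2.
  α_2 = 6: Horner steps 3 → 2 → 6, so m(6) = 6.
  α_3 = 2: Horner steps 3 → 4 → 2, so m(2) = 2.
  α_4 = 5: Horner steps 3 → 6 → 3, so m(5) = 3.
  α_5 = 4: Horner steps 3 → 3 → 6, so m(4) = 6.
Codeword c = [2, 6, 2, 3, 6] ∈ F_7^5.


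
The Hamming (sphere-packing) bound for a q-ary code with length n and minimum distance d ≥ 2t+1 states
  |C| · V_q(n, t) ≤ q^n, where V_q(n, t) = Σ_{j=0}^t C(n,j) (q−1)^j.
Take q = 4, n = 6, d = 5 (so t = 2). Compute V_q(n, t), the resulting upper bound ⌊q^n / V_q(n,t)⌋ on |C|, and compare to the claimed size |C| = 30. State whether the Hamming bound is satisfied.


V_q(n, t) = 154, q^n = 4096, Hamming bound = 26, |C| = 30 > bound (violated).

Step 1: Compute V_q(n, t) = Σ_{j=0}^2 C(n, j) (q−1)^j.
  j = 0: C(6,0)·(3)^0 = 1·1 = 1.
  j = 1: C(6,1)·(3)^1 = 6·3 = 18.
  j = 2: C(6,2)·(3)^2 = 15·9 = 135.
  V_q(n, t) = 1 + 18 + 135 = 154.
Step 2: q^n = 4^6 = 4096.
Step 3: Hamming bound ⌊q^n / V_q(n,t)⌋ = ⌊4096/154⌋ = 26.
Step 4: Compare |C| = 30 to 26: violated.
The claimed |C| lies above the Hamming bound, so no 4-ary code of length 6 with d ≥ 5 can have 30 codewords.


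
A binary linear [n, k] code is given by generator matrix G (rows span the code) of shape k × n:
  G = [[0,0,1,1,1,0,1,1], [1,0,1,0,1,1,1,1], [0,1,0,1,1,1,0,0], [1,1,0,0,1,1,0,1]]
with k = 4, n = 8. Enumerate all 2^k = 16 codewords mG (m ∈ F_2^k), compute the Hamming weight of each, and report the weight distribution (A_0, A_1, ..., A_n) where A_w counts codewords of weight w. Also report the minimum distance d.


Weight distribution: A_0 = 1, A_2 = 1, A_3 = 4, A_4 = 3, A_5 = 4, A_6 = 3. Minimum distance d = 2.

Enumerate all 2^4 = 16 messages m ∈ F_2^4.
For each, compute codeword c = mG in F_2^8, then tally its weight.
  m = 0000 → c = 00000000, weight = 0.
  m = 1000 → c = 00111011, weight = 5.
  m = 0100 → c = 10101111, weight = 6.
  m = 1100 → c = 10010100, weight = 3.
  m = 0010 → c = 01011100, weight = 4.
  m = 1010 → c = 01100111, weight = 5.
  m = 0110 → c = 11110011, weight = 6.
  m = 1110 → c = 11001000, weight = 3.
  m = 0001 → c = 11001101, weight = 5.
  m = 1001 → c = 11110110, weight = 6.
  m = 0101 → c = 01100010, weight = 3.
  m = 1101 → c = 01011001, weight = 4.
  m = 0011 → c = 10010001, weight = 3.
  m = 1011 → c = 10101010, weight = 4.
  m = 0111 → c = 00111110, weight = 5.
  m = 1111 → c = 00000101, weight = 2.
Tally weights:
  weight 0: 1 codewords.
  weight 2: 1 codewords.
  weight 3: 4 codewords.
  weight 4: 3 codewords.
  weight 5: 4 codewords.
  weight 6: 3 codewords.
Minimum distance d = smallest w > 0 with A_w > 0 = 2.
Sanity: Σ A_w = 16 = 2^4 = 16 ✓.


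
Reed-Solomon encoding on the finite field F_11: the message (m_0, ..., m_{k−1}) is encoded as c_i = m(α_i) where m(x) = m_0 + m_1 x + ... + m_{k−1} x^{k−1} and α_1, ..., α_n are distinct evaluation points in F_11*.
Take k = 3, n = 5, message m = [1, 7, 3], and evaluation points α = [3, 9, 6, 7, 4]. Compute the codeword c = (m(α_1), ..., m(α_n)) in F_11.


c = [5, 10, 8, 10, 0]

Message polynomial: m(x) = 1 + 7·x + 3·x^2 (mod 11).
For each evaluation point α_i, compute m(α_i) mod 11:
  α_1 = 3: Horner steps 3 → 5 → 5, so m(3) = 5.
  α_2 = 9: Horner steps 3 → 1 → 10, so m(9) = 10.
  α_3 = 6: Horner steps 3 → 3 → 8, so m(6) = 8.
  α_4 = 7: Horner steps 3 → 6 → 10, so m(7) = 10.
  α_5 = 4: Horner steps 3 → 8 → 0, so m(4) = 0.
Codeword c = [5, 10, 8, 10, 0] ∈ F_11^5.


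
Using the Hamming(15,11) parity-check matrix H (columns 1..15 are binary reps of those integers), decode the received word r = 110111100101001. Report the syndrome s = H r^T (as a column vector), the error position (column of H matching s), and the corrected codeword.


s = (1, 0, 1, 0)^T, error position = 10, corrected codeword c = 110111100001001

Compute s = H r^T mod 2 one row at a time:
  s_1 = 0 + 0 + 1 + 0 + 1 + 0 + 0 + 1 = 3 ≡ 1 (mod 2).
  s_2 = 1 + 1 + 1 + 1 + 1 + 0 + 0 + 1 = 6 ≡ 0 (mod 2).
  s_3 = 1 + 0 + 1 + 1 + 1 + 0 + 0 + 1 = 5 ≡ 1 (mod 2).
  s_4 = 1 + 0 + 1 + 1 + 0 + 0 + 0 + 1 = 4 ≡ 0 (mod 2).
s = (1, 0, 1, 0)^T — this equals column 10 of H (binary 1010), so error is at position 10.
Correct: flip bit 10 of r = 110111100101001 to get c = 110111100001001.


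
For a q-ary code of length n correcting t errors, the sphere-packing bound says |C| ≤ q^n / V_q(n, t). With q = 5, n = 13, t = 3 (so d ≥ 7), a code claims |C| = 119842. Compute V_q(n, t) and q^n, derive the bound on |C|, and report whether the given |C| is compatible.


V_q(n, t) = 19605, q^n = 1220703125, Hamming bound = 62264, |C| = 119842 > bound (violated).

Step 1: Compute V_q(n, t) = Σ_{j=0}^3 C(n, j) (q−1)^j.
  j = 0: C(13,0)·(4)^0 = 1·1 = 1.
  j = 1: C(13,1)·(4)^1 = 13·4 = 52.
  j = 2: C(13,2)·(4)^2 = 78·16 = 1248.
  j = 3: C(13,3)·(4)^3 = 286·64 = 18304.
  V_q(n, t) = 1 + 52 + 1248 + 18304 = 19605.
Step 2: q^n = 5^13 = 1220703125.
Step 3: Hamming bound ⌊q^n / V_q(n,t)⌋ = ⌊1220703125/19605⌋ = 62264.
Step 4: Compare |C| = 119842 to 62264: violated.
The claimed |C| lies above the Hamming bound, so no 5-ary code of length 13 with d ≥ 7 can have 119842 codewords.


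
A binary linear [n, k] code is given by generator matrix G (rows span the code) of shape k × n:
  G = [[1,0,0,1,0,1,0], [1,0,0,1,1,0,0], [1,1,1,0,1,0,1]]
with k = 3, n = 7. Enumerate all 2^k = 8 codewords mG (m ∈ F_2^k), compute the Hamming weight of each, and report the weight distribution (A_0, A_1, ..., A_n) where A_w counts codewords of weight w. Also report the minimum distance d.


Weight distribution: A_0 = 1, A_2 = 1, A_3 = 2, A_4 = 1, A_5 = 2, A_6 = 1. Minimum distance d = 2.

Enumerate all 2^3 = 8 messages m ∈ F_2^3.
For each, compute codeword c = mG in F_2^7, then tally its weight.
  m = 000 → c = 0000000, weight = 0.
  m = 100 → c = 1001010, weight = 3.
  m = 010 → c = 1001100, weight = 3.
  m = 110 → c = 0000110, weight = 2.
  m = 001 → c = 1110101, weight = 5.
  m = 101 → c = 0111111, weight = 6.
  m = 011 → c = 0111001, weight = 4.
  m = 111 → c = 1110011, weight = 5.
Tally weights:
  weight 0: 1 codewords.
  weight 2: 1 codewords.
  weight 3: 2 codewords.
  weight 4: 1 codewords.
  weight 5: 2 codewords.
  weight 6: 1 codewords.
Minimum distance d = smallest w > 0 with A_w > 0 = 2.
Sanity: Σ A_w = 8 = 2^3 = 8 ✓.


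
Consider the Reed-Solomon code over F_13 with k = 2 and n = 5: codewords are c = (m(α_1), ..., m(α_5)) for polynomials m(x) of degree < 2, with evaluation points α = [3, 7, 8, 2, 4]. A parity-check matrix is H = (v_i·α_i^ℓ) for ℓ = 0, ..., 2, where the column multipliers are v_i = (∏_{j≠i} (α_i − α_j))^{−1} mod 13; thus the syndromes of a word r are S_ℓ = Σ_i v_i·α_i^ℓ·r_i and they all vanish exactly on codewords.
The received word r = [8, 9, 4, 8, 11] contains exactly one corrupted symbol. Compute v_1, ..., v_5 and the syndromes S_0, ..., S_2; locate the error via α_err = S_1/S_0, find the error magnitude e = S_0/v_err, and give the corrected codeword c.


S = (3, 9, 1), error at position 1, error magnitude e = 5, c = [3, 9, 4, 8, 11].

Step 1: column multipliers v_i = (∏_{j≠i}(α_i − α_j))^{−1} mod 13.
  i = 1 (α = 3): (3−7)(3−8)(3−2)(3−4) = (−4)·(−5)·1·(−1) = −20 ≡ 6, so v_1 = 6^{−1} = 11 (mod 13).
  i = 2 (α = 7): (7−3)(7−8)(7−2)(7−4) = 4·(−1)·5·3 = −60 ≡ 5, so v_2 = 5^{−1} = 8 (mod 13).
  i = 3 (α = 8): (8−3)(8−7)(8−2)(8−4) = 5·1·6·4 = 120 ≡ 3, so v_3 = 3^{−1} = 9 (mod 13).
  i = 4 (α = 2): (2−3)(2−7)(2−8)(2−4) = (−1)·(−5)·(−6)·(−2) = 60 ≡ 8, so v_4 = 8^{−1} = 5 (mod 13).
  i = 5 (α = 4): (4−3)(4−7)(4−8)(4−2) = 1·(−3)·(−4)·2 = 24 ≡ 11, so v_5 = 11^{−1} = 6 (mod 13).
  v = [11, 8, 9, 5, 6].
Step 2: syndromes of r = [8, 9, 4, 8, 11] (all sums mod 13).
  S_0 = Σ v_i r_i = 11·8 + 8·9 + 9·4 + 5·8 + 6·11 = 302 ≡ 3.
  S_1 = Σ v_i α_i r_i = 11·3·8 + 8·7·9 + 9·8·4 + 5·2·8 + 6·4·11 = 1400 ≡ 9.
  α_i^2 mod 13 = [9, 10, 12, 4, 3].
  S_2 = Σ v_i α_i^2 r_i = 11·9·8 + 8·10·9 + 9·12·4 + 5·4·8 + 6·3·11 = 2302 ≡ 1.
  S = (3, 9, 1) ≠ 0, so r is not a codeword (an error is present).
Step 3: locate the error. For a single error e at position i, S_ℓ = v_i·e·α_i^ℓ, so α_err = S_1/S_0.
  S_0^{−1} = 3^{−1} = 9 (mod 13), so α_err = 9·9 = 81 ≡ 3 = α_1. Error position i = 1.
  Consistency check: S_2/S_1 = 1·3 = 3 ≡ 3 = α_err ✓ (single-error assumption holds).
Step 4: error magnitude e = S_0/v_1 = S_0·∏_{j≠1}(α_1 − α_j) = 3·6 = 18 ≡ 5 (mod 13).
Step 5: correct position 1: c_1 = r_1 − e = 8 − 5 ≡ 3 (mod 13). Hence c = [3, 9, 4, 8, 11].
  Check: interpolating c through the α_i gives m(x) = 5 + 8·x (degree < 2) with m(α_i) = c_i for every i, so c is indeed a codeword.


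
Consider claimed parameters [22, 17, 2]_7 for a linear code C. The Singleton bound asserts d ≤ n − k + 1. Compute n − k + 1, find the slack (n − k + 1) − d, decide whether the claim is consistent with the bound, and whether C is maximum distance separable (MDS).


Singleton RHS = n − k + 1 = 6, slack = 4, bound satisfied, not MDS.

Singleton bound: d ≤ n − k + 1.
Here n = 22, k = 17, so n − k + 1 = 6.
Given d = 2, check d ≤ 6: YES.
Slack = (n − k + 1) − d = 4.
The code is NOT MDS (slack = 4 > 0).
Description: the claimed parameters are [22, 17, 2]_7; such a code would be non-MDS.


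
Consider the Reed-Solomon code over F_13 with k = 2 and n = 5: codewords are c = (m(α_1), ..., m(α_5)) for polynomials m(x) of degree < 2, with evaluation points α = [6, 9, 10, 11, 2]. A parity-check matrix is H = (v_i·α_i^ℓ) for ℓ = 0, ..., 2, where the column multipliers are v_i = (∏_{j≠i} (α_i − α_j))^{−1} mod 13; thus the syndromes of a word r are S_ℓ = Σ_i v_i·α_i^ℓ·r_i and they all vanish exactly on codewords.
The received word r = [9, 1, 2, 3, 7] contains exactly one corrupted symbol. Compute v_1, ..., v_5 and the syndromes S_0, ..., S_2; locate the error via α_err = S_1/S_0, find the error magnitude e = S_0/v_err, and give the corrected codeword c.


S = (9, 2, 12), error at position 1, error magnitude e = 11, c = [11, 1, 2, 3, 7].

Step 1: column multipliers v_i = (∏_{j≠i}(α_i − α_j))^{−1} mod 13.
  i = 1 (α = 6): (6−9)(6−10)(6−11)(6−2) = (−3)·(−4)·(−5)·4 = −240 ≡ 7, so v_1 = 7^{−1} = 2 (mod 13).
  i = 2 (α = 9): (9−6)(9−10)(9−11)(9−2) = 3·(−1)·(−2)·7 = 42 ≡ 3, so v_2 = 3^{−1} = 9 (mod 13).
  i = 3 (α = 10): (10−6)(10−9)(10−11)(10−2) = 4·1·(−1)·8 = −32 ≡ 7, so v_3 = 7^{−1} = 2 (mod 13).
  i = 4 (α = 11): (11−6)(11−9)(11−10)(11−2) = 5·2·1·9 = 90 ≡ 12, so v_4 = 12^{−1} = 12 (mod 13).
  i = 5 (α = 2): (2−6)(2−9)(2−10)(2−11) = (−4)·(−7)·(−8)·(−9) = 2016 ≡ 1, so v_5 = 1^{−1} = 1 (mod 13).
  v = [2, 9, 2, 12, 1].
Step 2: syndromes of r = [9, 1, 2, 3, 7] (all sums mod 13).
  S_0 = Σ v_i r_i = 2·9 + 9·1 + 2·2 + 12·3 + 1·7 = 74 ≡ 9.
  S_1 = Σ v_i α_i r_i = 2·6·9 + 9·9·1 + 2·10·2 + 12·11·3 + 1·2·7 = 639 ≡ 2.
  α_i^2 mod 13 = [10, 3, 9, 4, 4].
  S_2 = Σ v_i α_i^2 r_i = 2·10·9 + 9·3·1 + 2·9·2 + 12·4·3 + 1·4·7 = 415 ≡ 12.
  S = (9, 2, 12) ≠ 0, so r is not a codeword (an error is present).
Step 3: locate the error. For a single error e at position i, S_ℓ = v_i·e·α_i^ℓ, so α_err = S_1/S_0.
  S_0^{−1} = 9^{−1} = 3 (mod 13), so α_err = 2·3 = 6 ≡ 6 = α_1. Error position i = 1.
  Consistency check: S_2/S_1 = 12·7 = 84 ≡ 6 = α_err ✓ (single-error assumption holds).
Step 4: error magnitude e = S_0/v_1 = S_0·∏_{j≠1}(α_1 − α_j) = 9·7 = 63 ≡ 11 (mod 13).
Step 5: correct position 1: c_1 = r_1 − e = 9 − 11 ≡ 11 (mod 13). Hence c = [11, 1, 2, 3, 7].
  Check: interpolating c through the α_i gives m(x) = 5 + 1·x (degree < 2) with m(α_i) = c_i for every i, so c is indeed a codeword.


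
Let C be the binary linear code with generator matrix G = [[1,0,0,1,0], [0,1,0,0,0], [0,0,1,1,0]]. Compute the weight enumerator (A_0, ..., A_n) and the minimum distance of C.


Weight distribution: A_0 = 1, A_1 = 1, A_2 = 3, A_3 = 3. Minimum distance d = 1.

Enumerate all 2^3 = 8 messages m ∈ F_2^3.
For each, compute codeword c = mG in F_2^5, then tally its weight.
  m = 000 → c = 00000, weight = 0.
  m = 100 → c = 10010, weight = 2.
  m = 010 → c = 01000, weight = 1.
  m = 110 → c = 11010, weight = 3.
  m = 001 → c = 00110, weight = 2.
  m = 101 → c = 10100, weight = 2.
  m = 011 → c = 01110, weight = 3.
  m = 111 → c = 11100, weight = 3.
Tally weights:
  weight 0: 1 codewords.
  weight 1: 1 codewords.
  weight 2: 3 codewords.
  weight 3: 3 codewords.
Minimum distance d = smallest w > 0 with A_w > 0 = 1.
Sanity: Σ A_w = 8 = 2^3 = 8 ✓.


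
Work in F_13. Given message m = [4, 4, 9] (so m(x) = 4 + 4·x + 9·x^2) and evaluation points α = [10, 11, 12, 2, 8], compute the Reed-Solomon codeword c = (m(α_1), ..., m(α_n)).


c = [8, 6, 9, 9, 1]

Message polynomial: m(x) = 4 + 4·x + 9·x^2 (mod 13).
For each evaluation point α_i, compute m(α_i) mod 13:
  α_1 = 10: Horner steps 9 → 3 → 8, so m(10) = 8.
  α_2 = 11: Horner steps 9 → 12 → 6, so m(11) = 6.
  α_3 = 12: Horner steps 9 → 8 → 9, so m(12) = 9.
  α_4 = 2: Horner steps 9 → 9 → 9, so m(2) = 9.
  α_5 = 8: Horner steps 9 → 11 → 1, so m(8) = 1.
Codeword c = [8, 6, 9, 9, 1] ∈ F_13^5.
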